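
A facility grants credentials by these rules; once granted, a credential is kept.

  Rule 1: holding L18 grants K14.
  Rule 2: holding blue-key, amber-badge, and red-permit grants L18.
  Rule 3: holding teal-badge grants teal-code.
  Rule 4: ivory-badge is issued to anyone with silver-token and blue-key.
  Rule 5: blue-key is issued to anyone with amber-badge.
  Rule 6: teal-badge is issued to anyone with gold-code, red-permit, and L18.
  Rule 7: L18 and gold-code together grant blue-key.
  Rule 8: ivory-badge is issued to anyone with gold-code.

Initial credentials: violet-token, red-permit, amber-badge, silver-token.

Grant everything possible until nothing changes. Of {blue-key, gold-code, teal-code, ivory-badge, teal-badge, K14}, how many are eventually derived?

Holding amber-badge grants blue-key (Rule 5).
Holding silver-token and blue-key grants ivory-badge (Rule 4).
Holding blue-key, amber-badge, and red-permit grants L18 (Rule 2).
Holding L18 grants K14 (Rule 1).
blue-key: reached.
No rule produces gold-code, and it is not given.
teal-code would need teal-badge (Rule 3), but teal-badge is never granted.
ivory-badge: reached.
teal-badge would need gold-code, red-permit, and L18 (Rule 6), but gold-code is never granted.
K14: reached.
Reached: blue-key, ivory-badge, and K14 — 3 of the 6.

3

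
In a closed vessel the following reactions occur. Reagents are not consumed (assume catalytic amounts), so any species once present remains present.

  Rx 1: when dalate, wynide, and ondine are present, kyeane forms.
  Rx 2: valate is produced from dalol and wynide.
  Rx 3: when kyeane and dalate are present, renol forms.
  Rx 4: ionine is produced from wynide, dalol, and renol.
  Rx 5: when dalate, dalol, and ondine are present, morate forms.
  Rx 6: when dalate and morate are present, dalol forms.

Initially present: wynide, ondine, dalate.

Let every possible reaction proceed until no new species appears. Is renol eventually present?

dalate, wynide, and ondine present → kyeane forms (Rx 1).
kyeane and dalate present → renol forms (Rx 3).

Yes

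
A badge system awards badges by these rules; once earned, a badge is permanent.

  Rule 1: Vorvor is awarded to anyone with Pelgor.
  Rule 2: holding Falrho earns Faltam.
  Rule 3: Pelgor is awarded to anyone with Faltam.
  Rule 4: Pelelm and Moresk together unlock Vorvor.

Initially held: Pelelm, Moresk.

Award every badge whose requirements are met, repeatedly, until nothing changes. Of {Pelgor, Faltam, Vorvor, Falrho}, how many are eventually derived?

With Pelelm and Moresk, Vorvor is earned (Rule 4).
Pelgor would need Faltam (Rule 3), but Faltam is never earned.
Faltam would need Falrho (Rule 2), but Falrho is never earned.
Vorvor: reached.
No rule produces Falrho, and it is not given.
Reached: Vorvor — 1 of the 4.

1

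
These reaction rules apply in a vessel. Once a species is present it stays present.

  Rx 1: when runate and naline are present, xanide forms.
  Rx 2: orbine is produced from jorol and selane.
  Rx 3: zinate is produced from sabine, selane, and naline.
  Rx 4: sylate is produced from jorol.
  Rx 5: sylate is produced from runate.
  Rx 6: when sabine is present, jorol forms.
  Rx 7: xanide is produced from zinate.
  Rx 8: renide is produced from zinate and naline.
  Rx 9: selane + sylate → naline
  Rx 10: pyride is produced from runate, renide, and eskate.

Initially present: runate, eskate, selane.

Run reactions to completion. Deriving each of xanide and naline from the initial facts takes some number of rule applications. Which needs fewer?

naline

naline: runate present → sylate forms (Rx 5). selane and sylate present → naline forms (Rx 9). [2 rule applications]
xanide: runate present → sylate forms (Rx 5). selane and sylate present → naline forms (Rx 9). runate and naline present → xanide forms (Rx 1). [3 rule applications]
naline needs fewer.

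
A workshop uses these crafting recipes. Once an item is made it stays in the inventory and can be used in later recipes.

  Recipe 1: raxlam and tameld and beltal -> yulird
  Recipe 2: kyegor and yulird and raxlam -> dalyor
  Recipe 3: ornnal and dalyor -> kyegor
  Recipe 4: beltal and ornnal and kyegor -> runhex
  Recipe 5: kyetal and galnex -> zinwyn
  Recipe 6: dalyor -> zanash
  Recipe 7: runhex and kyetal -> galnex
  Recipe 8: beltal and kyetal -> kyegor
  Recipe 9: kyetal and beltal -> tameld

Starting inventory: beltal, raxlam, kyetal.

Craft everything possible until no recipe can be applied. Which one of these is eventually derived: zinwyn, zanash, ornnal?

kyetal and beltal -> tameld (Recipe 9).
beltal and kyetal -> kyegor (Recipe 8).
raxlam and tameld and beltal -> yulird (Recipe 1).
kyegor and yulird and raxlam -> dalyor (Recipe 2).
dalyor -> zanash (Recipe 6).
No rule produces ornnal, and it is not given. zinwyn would need kyetal and galnex (Recipe 5), but galnex is never obtained.

zanash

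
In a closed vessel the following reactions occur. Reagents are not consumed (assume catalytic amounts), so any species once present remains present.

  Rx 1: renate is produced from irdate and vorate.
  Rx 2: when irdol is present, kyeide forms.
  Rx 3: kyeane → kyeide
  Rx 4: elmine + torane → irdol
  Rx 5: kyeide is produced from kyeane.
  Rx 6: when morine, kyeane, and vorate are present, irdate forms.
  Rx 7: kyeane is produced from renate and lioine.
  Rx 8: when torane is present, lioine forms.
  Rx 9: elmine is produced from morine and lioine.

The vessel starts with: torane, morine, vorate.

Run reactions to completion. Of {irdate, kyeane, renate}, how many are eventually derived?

irdate would need morine, kyeane, and vorate (Rx 6), but kyeane never forms.
kyeane would need renate and lioine (Rx 7), but renate never forms.
renate would need irdate and vorate (Rx 1), but irdate never forms.
None of the 3 are reached.

0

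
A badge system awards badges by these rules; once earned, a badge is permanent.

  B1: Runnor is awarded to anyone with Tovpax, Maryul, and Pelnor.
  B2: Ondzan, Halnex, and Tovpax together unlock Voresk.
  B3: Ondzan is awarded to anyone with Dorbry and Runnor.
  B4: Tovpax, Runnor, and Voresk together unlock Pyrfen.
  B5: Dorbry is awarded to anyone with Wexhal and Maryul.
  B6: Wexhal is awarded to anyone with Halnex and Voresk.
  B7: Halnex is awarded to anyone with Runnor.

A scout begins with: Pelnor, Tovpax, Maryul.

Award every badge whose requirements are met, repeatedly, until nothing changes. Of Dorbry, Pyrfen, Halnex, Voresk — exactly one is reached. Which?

Halnex

With Tovpax, Maryul, and Pelnor, Runnor is earned (B1).
With Runnor, Halnex is earned (B7).
Pyrfen would need Tovpax, Runnor, and Voresk (B4), but Voresk is never earned. Voresk would need Ondzan, Halnex, and Tovpax (B2), but Ondzan is never earned. Dorbry would need Wexhal and Maryul (B5), but Wexhal is never earned.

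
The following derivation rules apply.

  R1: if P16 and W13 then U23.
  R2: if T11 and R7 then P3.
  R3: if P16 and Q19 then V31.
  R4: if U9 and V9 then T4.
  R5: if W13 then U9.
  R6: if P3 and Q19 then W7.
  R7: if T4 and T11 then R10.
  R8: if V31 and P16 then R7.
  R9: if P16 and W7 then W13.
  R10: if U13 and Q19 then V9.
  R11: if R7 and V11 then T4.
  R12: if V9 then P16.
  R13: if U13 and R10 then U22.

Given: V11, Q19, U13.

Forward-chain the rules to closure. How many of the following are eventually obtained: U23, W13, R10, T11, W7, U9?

U23 would need P16 and W13 (R1), but W13 is never established.
W13 would need P16 and W7 (R9), but W7 is never established.
R10 would need T4 and T11 (R7), but T11 is never established.
No rule produces T11, and it is not given.
W7 would need P3 and Q19 (R6), but P3 is never established.
U9 would need W13 (R5), but W13 is never established.
None of the 6 are reached.

0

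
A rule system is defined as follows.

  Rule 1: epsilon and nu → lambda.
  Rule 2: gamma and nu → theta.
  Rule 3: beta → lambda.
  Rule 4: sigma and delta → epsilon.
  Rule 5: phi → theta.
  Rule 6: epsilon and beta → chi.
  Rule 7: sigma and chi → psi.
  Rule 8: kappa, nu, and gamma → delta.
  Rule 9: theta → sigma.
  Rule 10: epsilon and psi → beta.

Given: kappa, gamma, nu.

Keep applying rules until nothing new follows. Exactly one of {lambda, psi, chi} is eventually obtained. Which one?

lambda

gamma and nu hold, so theta follows (Rule 2).
kappa, nu, and gamma hold, so delta follows (Rule 8).
From theta, Rule 9 gives sigma.
sigma and delta hold, so epsilon follows (Rule 4).
epsilon and nu hold, so lambda follows (Rule 1).
chi would need epsilon and beta (Rule 6), but beta is never established. psi would need sigma and chi (Rule 7), but chi is never established.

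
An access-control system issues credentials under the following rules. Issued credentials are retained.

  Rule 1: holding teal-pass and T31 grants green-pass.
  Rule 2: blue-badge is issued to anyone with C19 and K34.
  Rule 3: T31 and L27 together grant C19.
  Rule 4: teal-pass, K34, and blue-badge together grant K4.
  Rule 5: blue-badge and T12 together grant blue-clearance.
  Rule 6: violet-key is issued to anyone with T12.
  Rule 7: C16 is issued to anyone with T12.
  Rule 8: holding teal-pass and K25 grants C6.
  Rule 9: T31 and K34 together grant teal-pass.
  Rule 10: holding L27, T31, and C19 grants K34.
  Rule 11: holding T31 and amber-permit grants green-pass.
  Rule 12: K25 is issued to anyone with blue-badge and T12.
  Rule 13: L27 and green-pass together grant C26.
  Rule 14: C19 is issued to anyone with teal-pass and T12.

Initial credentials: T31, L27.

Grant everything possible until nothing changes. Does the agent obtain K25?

K25 would need blue-badge and T12 (Rule 12), but T12 is never granted.

No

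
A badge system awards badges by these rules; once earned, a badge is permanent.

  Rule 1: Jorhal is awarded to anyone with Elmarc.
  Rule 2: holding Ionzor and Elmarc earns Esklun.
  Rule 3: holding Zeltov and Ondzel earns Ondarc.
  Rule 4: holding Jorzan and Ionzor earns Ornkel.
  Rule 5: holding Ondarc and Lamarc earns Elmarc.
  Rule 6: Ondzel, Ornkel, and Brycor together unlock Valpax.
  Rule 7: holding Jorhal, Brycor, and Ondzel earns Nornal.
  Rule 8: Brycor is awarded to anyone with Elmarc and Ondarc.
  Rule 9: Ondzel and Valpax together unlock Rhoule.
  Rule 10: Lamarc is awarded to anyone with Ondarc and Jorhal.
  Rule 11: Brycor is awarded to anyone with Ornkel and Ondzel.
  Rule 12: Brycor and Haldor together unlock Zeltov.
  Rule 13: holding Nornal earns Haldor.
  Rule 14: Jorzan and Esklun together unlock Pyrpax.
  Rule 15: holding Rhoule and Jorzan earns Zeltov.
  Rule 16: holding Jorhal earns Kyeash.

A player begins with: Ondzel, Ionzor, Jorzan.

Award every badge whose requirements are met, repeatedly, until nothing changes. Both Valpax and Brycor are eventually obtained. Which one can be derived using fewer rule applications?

Brycor

Brycor: With Jorzan and Ionzor, Ornkel is earned (Rule 4). With Ornkel and Ondzel, Brycor is earned (Rule 11). [2 rule applications]
Valpax: With Jorzan and Ionzor, Ornkel is earned (Rule 4). With Ornkel and Ondzel, Brycor is earned (Rule 11). With Ondzel, Ornkel, and Brycor, Valpax is earned (Rule 6). [3 rule applications]
Brycor needs fewer.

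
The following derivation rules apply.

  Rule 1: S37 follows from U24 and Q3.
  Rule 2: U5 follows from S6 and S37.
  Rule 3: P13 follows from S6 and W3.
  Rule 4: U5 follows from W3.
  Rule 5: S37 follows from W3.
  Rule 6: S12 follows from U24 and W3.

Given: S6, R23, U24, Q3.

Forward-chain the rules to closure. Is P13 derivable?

P13 would need S6 and W3 (Rule 3), but W3 is never established.

No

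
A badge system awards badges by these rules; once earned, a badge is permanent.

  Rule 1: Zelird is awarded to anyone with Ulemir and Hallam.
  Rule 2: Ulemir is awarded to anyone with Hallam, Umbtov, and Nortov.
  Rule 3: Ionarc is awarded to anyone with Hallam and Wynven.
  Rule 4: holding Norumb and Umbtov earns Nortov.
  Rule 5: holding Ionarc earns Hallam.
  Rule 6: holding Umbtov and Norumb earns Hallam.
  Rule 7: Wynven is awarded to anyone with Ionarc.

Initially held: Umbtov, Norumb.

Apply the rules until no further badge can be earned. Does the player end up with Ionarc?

Ionarc would need Hallam and Wynven (Rule 3), but Wynven is never earned.

No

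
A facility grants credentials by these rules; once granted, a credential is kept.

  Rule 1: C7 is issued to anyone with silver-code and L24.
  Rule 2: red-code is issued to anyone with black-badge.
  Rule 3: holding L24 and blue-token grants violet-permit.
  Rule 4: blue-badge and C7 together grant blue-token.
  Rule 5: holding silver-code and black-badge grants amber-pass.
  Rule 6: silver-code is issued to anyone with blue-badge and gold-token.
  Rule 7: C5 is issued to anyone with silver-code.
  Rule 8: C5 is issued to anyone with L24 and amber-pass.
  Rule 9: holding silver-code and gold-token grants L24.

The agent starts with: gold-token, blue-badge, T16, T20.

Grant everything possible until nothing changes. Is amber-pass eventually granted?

amber-pass would need silver-code and black-badge (Rule 5), but black-badge is never granted.

No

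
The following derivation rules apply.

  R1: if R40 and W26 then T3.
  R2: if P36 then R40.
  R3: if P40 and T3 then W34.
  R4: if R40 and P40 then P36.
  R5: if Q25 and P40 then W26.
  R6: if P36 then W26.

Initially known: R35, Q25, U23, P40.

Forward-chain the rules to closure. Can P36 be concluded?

P36 would need R40 and P40 (R4), but R40 is never established.

No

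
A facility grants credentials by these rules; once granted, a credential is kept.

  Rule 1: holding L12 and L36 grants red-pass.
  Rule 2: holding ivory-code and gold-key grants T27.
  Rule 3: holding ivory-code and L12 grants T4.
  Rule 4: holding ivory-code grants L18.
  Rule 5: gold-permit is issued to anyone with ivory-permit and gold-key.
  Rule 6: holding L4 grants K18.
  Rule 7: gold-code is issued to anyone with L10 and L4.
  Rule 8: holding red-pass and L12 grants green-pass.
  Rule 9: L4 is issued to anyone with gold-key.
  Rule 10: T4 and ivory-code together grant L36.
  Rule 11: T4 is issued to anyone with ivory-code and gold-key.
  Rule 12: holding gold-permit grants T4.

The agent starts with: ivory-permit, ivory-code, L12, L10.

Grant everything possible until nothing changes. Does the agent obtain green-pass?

Holding ivory-code and L12 grants T4 (Rule 3).
Holding T4 and ivory-code grants L36 (Rule 10).
Holding L12 and L36 grants red-pass (Rule 1).
Holding red-pass and L12 grants green-pass (Rule 8).

Yes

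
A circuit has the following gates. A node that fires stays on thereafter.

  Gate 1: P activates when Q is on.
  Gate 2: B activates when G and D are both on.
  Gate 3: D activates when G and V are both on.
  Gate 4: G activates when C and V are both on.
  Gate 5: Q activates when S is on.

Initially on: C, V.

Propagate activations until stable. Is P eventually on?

No

P would need Q (Gate 1), but Q never turns on.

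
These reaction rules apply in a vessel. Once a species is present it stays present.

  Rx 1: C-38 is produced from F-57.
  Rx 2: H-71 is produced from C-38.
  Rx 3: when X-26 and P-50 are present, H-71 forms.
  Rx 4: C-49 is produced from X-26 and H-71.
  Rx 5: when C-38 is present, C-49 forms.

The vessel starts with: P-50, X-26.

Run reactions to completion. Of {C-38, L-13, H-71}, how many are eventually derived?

X-26 and P-50 present → H-71 forms (Rx 3).
C-38 would need F-57 (Rx 1), but F-57 never forms.
No rule produces L-13, and it is not given.
H-71: reached.
Reached: H-71 — 1 of the 3.

1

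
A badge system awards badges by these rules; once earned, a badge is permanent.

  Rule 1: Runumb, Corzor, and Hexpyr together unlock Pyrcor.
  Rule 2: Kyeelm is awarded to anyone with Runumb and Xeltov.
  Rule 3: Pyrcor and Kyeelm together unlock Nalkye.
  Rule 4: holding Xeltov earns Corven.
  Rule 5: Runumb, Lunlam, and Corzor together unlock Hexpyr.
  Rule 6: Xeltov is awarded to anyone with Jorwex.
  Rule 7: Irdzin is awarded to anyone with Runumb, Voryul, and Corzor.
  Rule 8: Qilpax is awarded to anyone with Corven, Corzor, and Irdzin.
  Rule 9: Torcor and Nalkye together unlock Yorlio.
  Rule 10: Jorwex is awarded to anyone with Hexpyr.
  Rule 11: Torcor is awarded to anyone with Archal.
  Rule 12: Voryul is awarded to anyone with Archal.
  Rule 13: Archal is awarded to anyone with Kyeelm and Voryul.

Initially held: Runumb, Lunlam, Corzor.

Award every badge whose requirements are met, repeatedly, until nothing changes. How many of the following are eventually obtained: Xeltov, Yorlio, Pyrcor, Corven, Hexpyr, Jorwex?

5

With Runumb, Lunlam, and Corzor, Hexpyr is earned (Rule 5).
With Runumb, Corzor, and Hexpyr, Pyrcor is earned (Rule 1).
With Hexpyr, Jorwex is earned (Rule 10).
With Jorwex, Xeltov is earned (Rule 6).
With Xeltov, Corven is earned (Rule 4).
Xeltov: reached.
Yorlio would need Torcor and Nalkye (Rule 9), but Torcor is never earned.
Pyrcor: reached.
Corven: reached.
Hexpyr: reached.
Jorwex: reached.
Reached: Xeltov, Pyrcor, Corven, Hexpyr, and Jorwex — 5 of the 6.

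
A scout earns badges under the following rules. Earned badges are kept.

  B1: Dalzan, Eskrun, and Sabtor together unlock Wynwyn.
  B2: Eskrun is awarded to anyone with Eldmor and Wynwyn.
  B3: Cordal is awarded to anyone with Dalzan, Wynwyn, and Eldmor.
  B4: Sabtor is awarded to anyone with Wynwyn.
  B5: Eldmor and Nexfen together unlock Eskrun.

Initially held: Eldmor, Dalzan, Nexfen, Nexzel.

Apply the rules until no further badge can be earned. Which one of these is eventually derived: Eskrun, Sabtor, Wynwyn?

Eskrun

With Eldmor and Nexfen, Eskrun is earned (B5).
Wynwyn would need Dalzan, Eskrun, and Sabtor (B1), but Sabtor is never earned. Sabtor would need Wynwyn (B4), but Wynwyn is never earned.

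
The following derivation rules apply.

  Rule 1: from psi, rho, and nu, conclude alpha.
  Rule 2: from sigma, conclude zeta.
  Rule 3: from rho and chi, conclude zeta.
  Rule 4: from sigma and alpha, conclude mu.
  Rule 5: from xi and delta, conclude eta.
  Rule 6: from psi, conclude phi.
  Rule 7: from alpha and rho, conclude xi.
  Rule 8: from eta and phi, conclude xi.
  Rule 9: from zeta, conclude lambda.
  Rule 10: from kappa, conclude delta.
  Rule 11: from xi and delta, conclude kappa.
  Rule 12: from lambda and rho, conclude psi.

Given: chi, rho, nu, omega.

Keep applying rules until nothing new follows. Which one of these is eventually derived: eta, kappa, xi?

From rho and chi, Rule 3 gives zeta.
zeta holds, so lambda follows (Rule 9).
From lambda and rho, Rule 12 gives psi.
From psi, rho, and nu, Rule 1 gives alpha.
From alpha and rho, Rule 7 gives xi.
eta would need xi and delta (Rule 5), but delta is never established. kappa would need xi and delta (Rule 11), but delta is never established.

xi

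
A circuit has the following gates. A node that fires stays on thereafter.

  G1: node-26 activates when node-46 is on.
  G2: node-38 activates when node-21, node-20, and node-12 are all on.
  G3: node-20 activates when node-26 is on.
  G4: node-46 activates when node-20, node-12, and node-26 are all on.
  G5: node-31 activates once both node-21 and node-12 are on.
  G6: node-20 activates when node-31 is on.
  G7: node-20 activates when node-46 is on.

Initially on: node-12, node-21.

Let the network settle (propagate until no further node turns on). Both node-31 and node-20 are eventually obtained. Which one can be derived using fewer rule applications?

node-31: G5: node-21 and node-12 on → node-31 on. [1 rule application]
node-20: G5: node-21 and node-12 on → node-31 on. G6: node-31 on → node-20 on. [2 rule applications]
node-31 needs fewer.

node-31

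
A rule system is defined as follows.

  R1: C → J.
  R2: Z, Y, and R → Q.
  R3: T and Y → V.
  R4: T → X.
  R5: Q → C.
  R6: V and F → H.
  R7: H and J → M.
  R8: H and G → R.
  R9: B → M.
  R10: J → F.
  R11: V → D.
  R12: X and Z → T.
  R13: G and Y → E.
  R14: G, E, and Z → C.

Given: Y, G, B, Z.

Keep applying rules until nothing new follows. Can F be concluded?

Yes

From G and Y, R13 gives E.
From G, E, and Z, R14 gives C.
From C, R1 gives J.
From J, R10 gives F.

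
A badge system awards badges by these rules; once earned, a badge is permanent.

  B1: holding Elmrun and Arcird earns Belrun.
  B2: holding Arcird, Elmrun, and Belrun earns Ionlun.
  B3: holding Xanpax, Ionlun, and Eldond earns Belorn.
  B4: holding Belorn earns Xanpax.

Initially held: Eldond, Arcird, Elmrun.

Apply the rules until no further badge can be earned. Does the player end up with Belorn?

Belorn would need Xanpax, Ionlun, and Eldond (B3), but Xanpax is never earned.

No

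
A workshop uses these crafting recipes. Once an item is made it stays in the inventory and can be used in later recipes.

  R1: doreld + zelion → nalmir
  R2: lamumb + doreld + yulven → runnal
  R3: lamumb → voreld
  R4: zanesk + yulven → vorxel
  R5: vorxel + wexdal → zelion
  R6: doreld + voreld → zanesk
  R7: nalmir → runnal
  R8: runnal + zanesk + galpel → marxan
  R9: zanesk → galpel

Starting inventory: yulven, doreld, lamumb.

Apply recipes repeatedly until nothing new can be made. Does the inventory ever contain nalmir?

nalmir would need doreld and zelion (R1), but zelion is never obtained.

No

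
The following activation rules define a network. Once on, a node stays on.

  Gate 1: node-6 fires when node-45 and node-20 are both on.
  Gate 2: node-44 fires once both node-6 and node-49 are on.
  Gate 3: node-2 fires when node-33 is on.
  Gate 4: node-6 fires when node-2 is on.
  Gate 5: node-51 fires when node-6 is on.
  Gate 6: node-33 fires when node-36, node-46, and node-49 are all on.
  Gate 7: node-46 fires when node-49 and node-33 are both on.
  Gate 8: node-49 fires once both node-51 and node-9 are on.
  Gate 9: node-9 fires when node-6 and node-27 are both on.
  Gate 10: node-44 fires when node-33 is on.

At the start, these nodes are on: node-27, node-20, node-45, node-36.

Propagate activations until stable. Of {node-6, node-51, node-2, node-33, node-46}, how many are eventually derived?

2

Gate 1: node-45 and node-20 on → node-6 on.
Gate 5: node-6 on → node-51 on.
node-6: reached.
node-51: reached.
node-2 would need node-33 (Gate 3), but node-33 never turns on.
node-33 would need node-36, node-46, and node-49 (Gate 6), but node-46 never turns on.
node-46 would need node-49 and node-33 (Gate 7), but node-33 never turns on.
Reached: node-6 and node-51 — 2 of the 5.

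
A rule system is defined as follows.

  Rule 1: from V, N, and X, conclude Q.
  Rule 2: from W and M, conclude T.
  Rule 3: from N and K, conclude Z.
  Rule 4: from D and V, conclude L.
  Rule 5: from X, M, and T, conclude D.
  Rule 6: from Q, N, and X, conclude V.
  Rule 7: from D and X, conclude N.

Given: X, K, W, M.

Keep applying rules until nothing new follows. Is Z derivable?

From W and M, Rule 2 gives T.
From X, M, and T, Rule 5 gives D.
D and X hold, so N follows (Rule 7).
From N and K, Rule 3 gives Z.

Yes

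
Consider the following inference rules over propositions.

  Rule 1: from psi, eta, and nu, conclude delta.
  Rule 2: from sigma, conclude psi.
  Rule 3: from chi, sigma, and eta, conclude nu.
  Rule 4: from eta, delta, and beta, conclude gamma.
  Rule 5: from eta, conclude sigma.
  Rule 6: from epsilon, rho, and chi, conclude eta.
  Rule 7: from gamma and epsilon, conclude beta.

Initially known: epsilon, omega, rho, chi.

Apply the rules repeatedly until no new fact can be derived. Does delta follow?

Yes

From epsilon, rho, and chi, Rule 6 gives eta.
From eta, Rule 5 gives sigma.
From sigma, Rule 2 gives psi.
chi, sigma, and eta hold, so nu follows (Rule 3).
psi, eta, and nu hold, so delta follows (Rule 1).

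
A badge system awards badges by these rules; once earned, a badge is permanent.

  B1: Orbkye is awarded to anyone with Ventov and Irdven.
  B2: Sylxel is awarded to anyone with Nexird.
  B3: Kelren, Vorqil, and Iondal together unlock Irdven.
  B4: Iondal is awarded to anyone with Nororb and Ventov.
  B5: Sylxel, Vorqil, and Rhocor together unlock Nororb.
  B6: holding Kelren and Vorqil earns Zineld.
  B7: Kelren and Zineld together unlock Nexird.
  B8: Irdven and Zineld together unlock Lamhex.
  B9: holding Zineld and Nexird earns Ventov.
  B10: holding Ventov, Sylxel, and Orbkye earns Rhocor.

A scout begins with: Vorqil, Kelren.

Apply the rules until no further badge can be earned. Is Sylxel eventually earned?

Yes

With Kelren and Vorqil, Zineld is earned (B6).
With Kelren and Zineld, Nexird is earned (B7).
With Nexird, Sylxel is earned (B2).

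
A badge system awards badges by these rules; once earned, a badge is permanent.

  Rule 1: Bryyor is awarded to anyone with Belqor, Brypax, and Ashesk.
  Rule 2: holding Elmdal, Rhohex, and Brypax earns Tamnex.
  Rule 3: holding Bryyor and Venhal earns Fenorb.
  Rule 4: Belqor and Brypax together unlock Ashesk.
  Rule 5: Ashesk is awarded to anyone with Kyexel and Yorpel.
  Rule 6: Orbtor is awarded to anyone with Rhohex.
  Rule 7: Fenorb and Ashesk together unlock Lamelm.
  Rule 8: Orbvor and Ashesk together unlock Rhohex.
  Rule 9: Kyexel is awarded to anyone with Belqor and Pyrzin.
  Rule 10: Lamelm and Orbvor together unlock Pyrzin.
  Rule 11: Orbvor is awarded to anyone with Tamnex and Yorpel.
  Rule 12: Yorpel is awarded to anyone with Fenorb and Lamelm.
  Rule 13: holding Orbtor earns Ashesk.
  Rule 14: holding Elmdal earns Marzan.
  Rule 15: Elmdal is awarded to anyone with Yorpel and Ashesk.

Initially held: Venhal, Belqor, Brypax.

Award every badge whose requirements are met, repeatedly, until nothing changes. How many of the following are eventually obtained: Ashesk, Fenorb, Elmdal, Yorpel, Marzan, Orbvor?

5

With Belqor and Brypax, Ashesk is earned (Rule 4).
With Belqor, Brypax, and Ashesk, Bryyor is earned (Rule 1).
With Bryyor and Venhal, Fenorb is earned (Rule 3).
With Fenorb and Ashesk, Lamelm is earned (Rule 7).
With Fenorb and Lamelm, Yorpel is earned (Rule 12).
With Yorpel and Ashesk, Elmdal is earned (Rule 15).
With Elmdal, Marzan is earned (Rule 14).
Ashesk: reached.
Fenorb: reached.
Elmdal: reached.
Yorpel: reached.
Marzan: reached.
Orbvor would need Tamnex and Yorpel (Rule 11), but Tamnex is never earned.
Reached: Ashesk, Fenorb, Elmdal, Yorpel, and Marzan — 5 of the 6.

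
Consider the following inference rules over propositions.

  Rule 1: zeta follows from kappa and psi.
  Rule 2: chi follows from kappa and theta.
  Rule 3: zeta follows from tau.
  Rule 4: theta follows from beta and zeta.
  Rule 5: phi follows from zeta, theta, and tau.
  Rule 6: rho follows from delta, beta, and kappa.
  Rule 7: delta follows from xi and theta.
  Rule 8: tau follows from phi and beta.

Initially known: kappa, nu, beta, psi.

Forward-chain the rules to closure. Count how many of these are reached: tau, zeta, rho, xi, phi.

1

kappa and psi hold, so zeta follows (Rule 1).
tau would need phi and beta (Rule 8), but phi is never established.
zeta: reached.
rho would need delta, beta, and kappa (Rule 6), but delta is never established.
No rule produces xi, and it is not given.
phi would need zeta, theta, and tau (Rule 5), but tau is never established.
Reached: zeta — 1 of the 5.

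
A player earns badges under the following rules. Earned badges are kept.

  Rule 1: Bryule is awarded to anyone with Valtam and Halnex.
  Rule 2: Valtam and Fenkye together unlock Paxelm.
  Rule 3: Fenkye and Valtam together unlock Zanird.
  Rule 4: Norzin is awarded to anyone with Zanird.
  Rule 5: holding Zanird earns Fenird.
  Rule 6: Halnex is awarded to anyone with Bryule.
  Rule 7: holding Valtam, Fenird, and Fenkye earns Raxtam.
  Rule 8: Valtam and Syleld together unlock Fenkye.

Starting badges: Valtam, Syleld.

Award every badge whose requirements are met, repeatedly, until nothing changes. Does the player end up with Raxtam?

Yes

With Valtam and Syleld, Fenkye is earned (Rule 8).
With Fenkye and Valtam, Zanird is earned (Rule 3).
With Zanird, Fenird is earned (Rule 5).
With Valtam, Fenird, and Fenkye, Raxtam is earned (Rule 7).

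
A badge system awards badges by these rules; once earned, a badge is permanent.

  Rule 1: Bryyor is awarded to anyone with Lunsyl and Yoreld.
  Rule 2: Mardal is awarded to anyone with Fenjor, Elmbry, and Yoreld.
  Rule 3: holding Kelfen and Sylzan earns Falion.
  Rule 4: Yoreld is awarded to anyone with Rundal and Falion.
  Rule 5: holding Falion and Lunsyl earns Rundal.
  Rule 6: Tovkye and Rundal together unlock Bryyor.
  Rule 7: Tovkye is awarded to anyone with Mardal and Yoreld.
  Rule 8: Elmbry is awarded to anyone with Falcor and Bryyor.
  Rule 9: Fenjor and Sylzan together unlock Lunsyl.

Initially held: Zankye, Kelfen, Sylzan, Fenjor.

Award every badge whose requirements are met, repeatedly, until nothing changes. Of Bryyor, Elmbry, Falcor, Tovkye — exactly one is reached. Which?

Bryyor

With Kelfen and Sylzan, Falion is earned (Rule 3).
With Fenjor and Sylzan, Lunsyl is earned (Rule 9).
With Falion and Lunsyl, Rundal is earned (Rule 5).
With Rundal and Falion, Yoreld is earned (Rule 4).
With Lunsyl and Yoreld, Bryyor is earned (Rule 1).
Tovkye would need Mardal and Yoreld (Rule 7), but Mardal is never earned. Elmbry would need Falcor and Bryyor (Rule 8), but Falcor is never earned. No rule produces Falcor, and it is not given.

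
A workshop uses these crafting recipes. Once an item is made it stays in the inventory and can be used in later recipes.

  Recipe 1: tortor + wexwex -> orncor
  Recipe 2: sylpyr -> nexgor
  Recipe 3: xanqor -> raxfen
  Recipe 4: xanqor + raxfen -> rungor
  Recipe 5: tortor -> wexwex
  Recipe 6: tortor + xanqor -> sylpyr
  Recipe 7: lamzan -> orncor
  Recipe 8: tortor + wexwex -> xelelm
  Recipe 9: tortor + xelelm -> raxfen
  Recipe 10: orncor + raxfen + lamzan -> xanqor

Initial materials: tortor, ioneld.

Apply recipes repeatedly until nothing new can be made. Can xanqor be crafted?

xanqor would need orncor, raxfen, and lamzan (Recipe 10), but lamzan is never obtained.

No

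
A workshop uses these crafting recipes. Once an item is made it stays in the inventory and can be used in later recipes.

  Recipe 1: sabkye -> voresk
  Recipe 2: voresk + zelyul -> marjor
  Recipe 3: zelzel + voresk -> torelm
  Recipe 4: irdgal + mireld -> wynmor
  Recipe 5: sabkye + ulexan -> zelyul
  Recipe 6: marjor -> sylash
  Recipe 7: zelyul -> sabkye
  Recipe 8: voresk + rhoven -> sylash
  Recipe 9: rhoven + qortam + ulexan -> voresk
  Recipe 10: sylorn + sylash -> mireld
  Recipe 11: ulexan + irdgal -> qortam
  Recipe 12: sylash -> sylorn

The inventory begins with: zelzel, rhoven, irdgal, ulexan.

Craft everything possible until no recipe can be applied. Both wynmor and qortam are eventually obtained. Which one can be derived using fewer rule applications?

qortam

qortam: ulexan + irdgal -> qortam (Recipe 11). [1 rule application]
wynmor: ulexan + irdgal -> qortam (Recipe 11). Using Recipe 9, rhoven, qortam, and ulexan make voresk. voresk + rhoven -> sylash (Recipe 8). Using Recipe 12, sylash makes sylorn. sylorn + sylash -> mireld (Recipe 10). irdgal + mireld -> wynmor (Recipe 4). [6 rule applications]
qortam needs fewer.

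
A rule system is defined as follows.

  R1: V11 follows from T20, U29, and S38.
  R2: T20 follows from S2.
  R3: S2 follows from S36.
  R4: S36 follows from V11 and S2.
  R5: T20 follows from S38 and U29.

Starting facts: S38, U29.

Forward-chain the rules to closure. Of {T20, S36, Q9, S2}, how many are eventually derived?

S38 and U29 hold, so T20 follows (R5).
T20: reached.
S36 would need V11 and S2 (R4), but S2 is never established.
No rule produces Q9, and it is not given.
S2 would need S36 (R3), but S36 is never established.
Reached: T20 — 1 of the 4.

1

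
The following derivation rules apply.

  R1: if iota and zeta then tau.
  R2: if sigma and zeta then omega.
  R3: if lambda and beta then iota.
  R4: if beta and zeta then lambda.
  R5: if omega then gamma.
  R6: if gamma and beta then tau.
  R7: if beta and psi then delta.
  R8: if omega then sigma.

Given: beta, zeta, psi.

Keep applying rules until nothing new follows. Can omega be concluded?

No

omega would need sigma and zeta (R2), but sigma is never established.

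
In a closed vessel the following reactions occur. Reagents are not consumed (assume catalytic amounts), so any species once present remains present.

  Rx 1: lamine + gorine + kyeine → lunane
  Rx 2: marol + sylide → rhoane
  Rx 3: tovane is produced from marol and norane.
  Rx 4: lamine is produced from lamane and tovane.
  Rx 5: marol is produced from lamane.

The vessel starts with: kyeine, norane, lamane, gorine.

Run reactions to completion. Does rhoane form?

No

rhoane would need marol and sylide (Rx 2), but sylide never forms.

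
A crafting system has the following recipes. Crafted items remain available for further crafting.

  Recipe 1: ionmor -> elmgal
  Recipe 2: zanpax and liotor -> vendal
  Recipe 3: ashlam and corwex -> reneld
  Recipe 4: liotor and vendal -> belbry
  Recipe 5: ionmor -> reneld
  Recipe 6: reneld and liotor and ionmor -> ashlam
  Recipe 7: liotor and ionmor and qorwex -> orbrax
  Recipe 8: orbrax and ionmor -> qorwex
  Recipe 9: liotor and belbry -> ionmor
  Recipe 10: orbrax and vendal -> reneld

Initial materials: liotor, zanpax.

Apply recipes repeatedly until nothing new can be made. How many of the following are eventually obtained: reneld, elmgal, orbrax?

Using Recipe 2, zanpax and liotor make vendal.
liotor and vendal -> belbry (Recipe 4).
Using Recipe 9, liotor and belbry make ionmor.
ionmor -> elmgal (Recipe 1).
Using Recipe 5, ionmor makes reneld.
reneld: reached.
elmgal: reached.
orbrax would need liotor, ionmor, and qorwex (Recipe 7), but qorwex is never obtained.
Reached: reneld and elmgal — 2 of the 3.

2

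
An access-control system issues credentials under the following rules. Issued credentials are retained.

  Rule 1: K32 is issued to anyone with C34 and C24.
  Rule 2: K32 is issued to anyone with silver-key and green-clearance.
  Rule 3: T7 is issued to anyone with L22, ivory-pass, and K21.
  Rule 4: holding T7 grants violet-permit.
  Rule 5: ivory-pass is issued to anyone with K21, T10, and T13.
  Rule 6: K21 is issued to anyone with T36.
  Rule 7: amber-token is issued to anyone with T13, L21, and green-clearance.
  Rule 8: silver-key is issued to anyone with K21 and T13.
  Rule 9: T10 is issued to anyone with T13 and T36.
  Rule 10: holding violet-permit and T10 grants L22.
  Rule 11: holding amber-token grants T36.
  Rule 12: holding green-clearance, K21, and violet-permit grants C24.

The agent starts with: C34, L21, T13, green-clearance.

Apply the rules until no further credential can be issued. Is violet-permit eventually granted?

violet-permit would need T7 (Rule 4), but T7 is never granted.

No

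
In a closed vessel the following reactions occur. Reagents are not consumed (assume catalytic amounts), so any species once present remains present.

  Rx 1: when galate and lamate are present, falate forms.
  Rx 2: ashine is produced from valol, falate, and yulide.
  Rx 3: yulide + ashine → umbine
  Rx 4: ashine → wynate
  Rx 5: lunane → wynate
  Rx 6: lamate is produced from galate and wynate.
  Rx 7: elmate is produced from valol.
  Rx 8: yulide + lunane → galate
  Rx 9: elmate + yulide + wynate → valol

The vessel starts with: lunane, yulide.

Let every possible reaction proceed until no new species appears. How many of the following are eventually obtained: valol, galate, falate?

2

lunane present → wynate forms (Rx 5).
yulide and lunane present → galate forms (Rx 8).
galate and wynate present → lamate forms (Rx 6).
galate and lamate present → falate forms (Rx 1).
valol would need elmate, yulide, and wynate (Rx 9), but elmate never forms.
galate: reached.
falate: reached.
Reached: galate and falate — 2 of the 3.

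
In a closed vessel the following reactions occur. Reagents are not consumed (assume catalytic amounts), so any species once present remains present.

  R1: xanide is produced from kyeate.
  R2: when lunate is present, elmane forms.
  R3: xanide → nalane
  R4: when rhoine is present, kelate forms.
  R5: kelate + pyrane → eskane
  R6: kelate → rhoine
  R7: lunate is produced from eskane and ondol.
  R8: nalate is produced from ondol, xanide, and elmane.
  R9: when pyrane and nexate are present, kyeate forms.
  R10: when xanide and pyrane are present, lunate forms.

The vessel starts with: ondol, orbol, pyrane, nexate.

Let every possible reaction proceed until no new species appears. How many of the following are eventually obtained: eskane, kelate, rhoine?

0

eskane would need kelate and pyrane (R5), but kelate never forms.
kelate would need rhoine (R4), but rhoine never forms.
rhoine would need kelate (R6), but kelate never forms.
None of the 3 are reached.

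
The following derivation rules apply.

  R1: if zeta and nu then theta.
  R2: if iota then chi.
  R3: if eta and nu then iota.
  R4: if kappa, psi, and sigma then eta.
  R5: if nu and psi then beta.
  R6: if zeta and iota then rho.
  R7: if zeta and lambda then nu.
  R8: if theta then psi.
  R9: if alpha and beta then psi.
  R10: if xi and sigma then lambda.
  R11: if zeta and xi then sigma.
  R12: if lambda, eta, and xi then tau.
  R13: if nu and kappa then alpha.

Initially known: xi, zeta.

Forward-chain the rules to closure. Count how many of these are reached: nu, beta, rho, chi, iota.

2

From zeta and xi, R11 gives sigma.
xi and sigma hold, so lambda follows (R10).
From zeta and lambda, R7 gives nu.
zeta and nu hold, so theta follows (R1).
From theta, R8 gives psi.
From nu and psi, R5 gives beta.
nu: reached.
beta: reached.
rho would need zeta and iota (R6), but iota is never established.
chi would need iota (R2), but iota is never established.
iota would need eta and nu (R3), but eta is never established.
Reached: nu and beta — 2 of the 5.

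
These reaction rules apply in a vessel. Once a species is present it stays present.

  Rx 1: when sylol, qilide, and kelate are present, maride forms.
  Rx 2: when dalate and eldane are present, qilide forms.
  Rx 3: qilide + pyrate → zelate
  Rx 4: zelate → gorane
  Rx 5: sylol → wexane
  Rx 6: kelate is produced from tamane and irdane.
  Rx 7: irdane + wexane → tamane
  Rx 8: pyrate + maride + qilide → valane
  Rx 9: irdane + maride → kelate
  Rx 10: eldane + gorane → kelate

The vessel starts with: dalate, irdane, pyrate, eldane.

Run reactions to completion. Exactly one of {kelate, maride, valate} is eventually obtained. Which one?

dalate and eldane present → qilide forms (Rx 2).
qilide and pyrate present → zelate forms (Rx 3).
zelate present → gorane forms (Rx 4).
eldane and gorane present → kelate forms (Rx 10).
No rule produces valate, and it is not given. maride would need sylol, qilide, and kelate (Rx 1), but sylol never forms.

kelate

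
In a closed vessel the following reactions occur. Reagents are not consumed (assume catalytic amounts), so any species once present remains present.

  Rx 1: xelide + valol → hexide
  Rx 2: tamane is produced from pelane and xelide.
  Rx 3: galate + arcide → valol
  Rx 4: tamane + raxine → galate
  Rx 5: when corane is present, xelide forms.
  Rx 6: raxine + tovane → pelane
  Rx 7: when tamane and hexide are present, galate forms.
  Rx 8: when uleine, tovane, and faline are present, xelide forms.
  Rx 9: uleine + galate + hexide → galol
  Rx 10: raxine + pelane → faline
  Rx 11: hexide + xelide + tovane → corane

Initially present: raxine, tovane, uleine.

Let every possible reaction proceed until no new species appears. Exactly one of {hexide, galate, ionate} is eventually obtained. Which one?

galate

raxine and tovane present → pelane forms (Rx 6).
raxine and pelane present → faline forms (Rx 10).
uleine, tovane, and faline present → xelide forms (Rx 8).
pelane and xelide present → tamane forms (Rx 2).
tamane and raxine present → galate forms (Rx 4).
No rule produces ionate, and it is not given. hexide would need xelide and valol (Rx 1), but valol never forms.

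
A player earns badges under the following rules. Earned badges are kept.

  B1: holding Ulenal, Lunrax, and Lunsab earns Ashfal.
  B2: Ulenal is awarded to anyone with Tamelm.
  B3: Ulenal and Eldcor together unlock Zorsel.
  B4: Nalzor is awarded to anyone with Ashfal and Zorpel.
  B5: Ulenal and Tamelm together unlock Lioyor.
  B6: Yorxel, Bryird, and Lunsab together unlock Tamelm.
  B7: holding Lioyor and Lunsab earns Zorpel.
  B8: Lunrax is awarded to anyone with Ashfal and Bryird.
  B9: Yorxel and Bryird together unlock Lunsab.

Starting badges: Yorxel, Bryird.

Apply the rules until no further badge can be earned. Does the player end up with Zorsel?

No

Zorsel would need Ulenal and Eldcor (B3), but Eldcor is never earned.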